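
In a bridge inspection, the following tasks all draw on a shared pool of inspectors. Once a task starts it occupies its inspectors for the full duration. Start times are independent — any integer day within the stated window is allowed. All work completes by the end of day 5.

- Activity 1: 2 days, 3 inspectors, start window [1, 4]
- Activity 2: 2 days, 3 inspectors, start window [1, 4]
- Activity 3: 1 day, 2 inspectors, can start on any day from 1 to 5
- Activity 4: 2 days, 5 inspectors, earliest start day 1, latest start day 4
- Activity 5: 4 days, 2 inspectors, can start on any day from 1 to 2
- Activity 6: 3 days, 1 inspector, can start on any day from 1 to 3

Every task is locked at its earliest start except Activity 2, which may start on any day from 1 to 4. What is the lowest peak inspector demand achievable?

Activity 2@1: d1:16  d2:14  d3:3  d4:2  d5:0 → peak 16
Activity 2@2: d1:13  d2:14  d3:6  d4:2  d5:0 → peak 14
Activity 2@3: d1:13  d2:11  d3:6  d4:5  d5:0 → peak 13
Activity 2@4: d1:13  d2:11  d3:3  d4:5  d5:3 → peak 13
Best is Activity 2@3, peak 13.

13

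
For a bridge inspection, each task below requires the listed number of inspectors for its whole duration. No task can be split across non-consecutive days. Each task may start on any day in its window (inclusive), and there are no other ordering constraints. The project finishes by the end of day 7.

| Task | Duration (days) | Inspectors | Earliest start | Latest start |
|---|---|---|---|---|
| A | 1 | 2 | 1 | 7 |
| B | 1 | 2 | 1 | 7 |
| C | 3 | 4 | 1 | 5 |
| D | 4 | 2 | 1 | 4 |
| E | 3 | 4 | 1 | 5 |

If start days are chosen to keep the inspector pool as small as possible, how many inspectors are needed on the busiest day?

6

Early-start (A@1, B@1, C@1, D@1, E@1) gives peak 14: d1:14  d2:10  d3:10  d4:2  d5:0  d6:0  d7:0.
Shift C→2, E→5.
Schedule A@1, B@1, C@2, D@1, E@5: d1:6  d2:6  d3:6  d4:6  d5:4  d6:4  d7:4 — peak 6.
Total inspector-days = 36 over 7 days ⇒ peak ≥ ⌈36/7⌉ = 6, so 6 is optimal.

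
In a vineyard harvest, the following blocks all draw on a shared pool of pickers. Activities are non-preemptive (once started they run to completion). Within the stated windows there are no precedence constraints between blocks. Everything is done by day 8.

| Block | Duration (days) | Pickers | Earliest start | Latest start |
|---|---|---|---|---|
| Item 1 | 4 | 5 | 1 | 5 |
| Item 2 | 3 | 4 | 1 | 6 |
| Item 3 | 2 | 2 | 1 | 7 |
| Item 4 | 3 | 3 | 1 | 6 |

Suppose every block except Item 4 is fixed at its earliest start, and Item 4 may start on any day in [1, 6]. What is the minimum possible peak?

11

Item 4@1: d1:14  d2:14  d3:12  d4:5  d5:0  d6:0  d7:0  d8:0 → peak 14
Item 4@2: d1:11  d2:14  d3:12  d4:8  d5:0  d6:0  d7:0  d8:0 → peak 14
Item 4@3: d1:11  d2:11  d3:12  d4:8  d5:3  d6:0  d7:0  d8:0 → peak 12
Item 4@4: d1:11  d2:11  d3:9  d4:8  d5:3  d6:3  d7:0  d8:0 → peak 11
Item 4@5: d1:11  d2:11  d3:9  d4:5  d5:3  d6:3  d7:3  d8:0 → peak 11
Item 4@6: d1:11  d2:11  d3:9  d4:5  d5:0  d6:3  d7:3  d8:3 → peak 11
Best is Item 4@4, peak 11.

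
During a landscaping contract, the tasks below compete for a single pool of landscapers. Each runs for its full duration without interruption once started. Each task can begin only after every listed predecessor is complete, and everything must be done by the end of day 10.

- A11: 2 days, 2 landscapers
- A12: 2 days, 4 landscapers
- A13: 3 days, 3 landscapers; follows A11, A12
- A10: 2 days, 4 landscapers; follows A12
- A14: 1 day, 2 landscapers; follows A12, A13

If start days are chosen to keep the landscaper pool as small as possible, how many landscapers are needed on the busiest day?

4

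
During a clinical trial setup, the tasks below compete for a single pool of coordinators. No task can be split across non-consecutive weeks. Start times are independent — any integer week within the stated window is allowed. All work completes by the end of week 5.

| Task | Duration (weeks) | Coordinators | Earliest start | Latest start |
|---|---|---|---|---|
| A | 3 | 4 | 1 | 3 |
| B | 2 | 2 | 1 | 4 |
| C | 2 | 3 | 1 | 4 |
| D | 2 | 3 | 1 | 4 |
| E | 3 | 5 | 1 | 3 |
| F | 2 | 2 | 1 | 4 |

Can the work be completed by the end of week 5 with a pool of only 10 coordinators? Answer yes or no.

yes

Schedule A@1, B@1, C@1, D@4, E@3, F@4: w1:9  w2:9  w3:9  w4:10  w5:10 — peak 10 ≤ 10.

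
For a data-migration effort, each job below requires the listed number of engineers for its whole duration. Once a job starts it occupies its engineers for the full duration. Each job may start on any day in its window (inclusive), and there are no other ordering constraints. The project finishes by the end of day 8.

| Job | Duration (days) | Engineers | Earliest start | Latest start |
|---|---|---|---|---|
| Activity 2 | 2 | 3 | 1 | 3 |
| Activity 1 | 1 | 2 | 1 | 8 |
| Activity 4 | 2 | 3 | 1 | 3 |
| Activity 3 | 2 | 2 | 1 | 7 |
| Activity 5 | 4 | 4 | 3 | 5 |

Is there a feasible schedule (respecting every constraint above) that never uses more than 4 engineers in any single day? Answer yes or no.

Total engineer-days = 34; over 8 days the average is 34/8 > 4, so some day must exceed 4.

no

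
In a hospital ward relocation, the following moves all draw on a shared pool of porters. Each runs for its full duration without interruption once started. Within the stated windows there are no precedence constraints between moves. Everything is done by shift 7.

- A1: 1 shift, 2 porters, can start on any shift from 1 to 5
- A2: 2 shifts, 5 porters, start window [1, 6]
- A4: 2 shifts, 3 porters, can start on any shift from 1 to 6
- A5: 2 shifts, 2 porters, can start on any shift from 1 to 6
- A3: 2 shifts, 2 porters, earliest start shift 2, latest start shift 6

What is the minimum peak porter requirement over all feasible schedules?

5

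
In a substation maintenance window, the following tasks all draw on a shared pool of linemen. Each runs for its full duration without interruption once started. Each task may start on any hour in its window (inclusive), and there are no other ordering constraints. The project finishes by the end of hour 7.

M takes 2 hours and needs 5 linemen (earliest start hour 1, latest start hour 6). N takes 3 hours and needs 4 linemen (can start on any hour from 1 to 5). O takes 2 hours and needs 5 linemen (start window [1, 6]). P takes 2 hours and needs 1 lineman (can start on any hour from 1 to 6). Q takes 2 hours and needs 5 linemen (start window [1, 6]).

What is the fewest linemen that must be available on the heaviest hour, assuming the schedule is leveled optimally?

Early-start (M@1, N@1, O@1, P@1, Q@1) gives peak 20: h1:20  h2:20  h3:4  h4:0  h5:0  h6:0  h7:0.
Shift O→3, P→4, Q→5.
Schedule M@1, N@1, O@3, P@4, Q@5: h1:9  h2:9  h3:9  h4:6  h5:6  h6:5  h7:0 — peak 9.

9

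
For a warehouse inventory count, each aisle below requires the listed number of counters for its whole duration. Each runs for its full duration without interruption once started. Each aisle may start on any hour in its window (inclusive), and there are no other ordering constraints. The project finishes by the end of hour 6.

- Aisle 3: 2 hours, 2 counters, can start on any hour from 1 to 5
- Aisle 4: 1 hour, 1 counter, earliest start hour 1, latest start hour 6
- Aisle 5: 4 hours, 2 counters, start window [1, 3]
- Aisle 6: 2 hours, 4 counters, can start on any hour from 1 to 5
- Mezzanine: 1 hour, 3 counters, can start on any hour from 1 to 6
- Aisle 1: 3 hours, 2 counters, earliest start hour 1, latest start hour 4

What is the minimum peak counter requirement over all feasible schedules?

6

Early-start (Aisle 3@1, Aisle 4@1, Aisle 5@1, Aisle 6@1, Mezzanine@1, Aisle 1@1) gives peak 14: h1:14  h2:10  h3:4  h4:2  h5:0  h6:0.
Shift Aisle 6→5, Mezzanine→3, Aisle 1→4.
Schedule Aisle 3@1, Aisle 4@1, Aisle 5@1, Aisle 6@5, Mezzanine@3, Aisle 1@4: h1:5  h2:4  h3:5  h4:4  h5:6  h6:6 — peak 6.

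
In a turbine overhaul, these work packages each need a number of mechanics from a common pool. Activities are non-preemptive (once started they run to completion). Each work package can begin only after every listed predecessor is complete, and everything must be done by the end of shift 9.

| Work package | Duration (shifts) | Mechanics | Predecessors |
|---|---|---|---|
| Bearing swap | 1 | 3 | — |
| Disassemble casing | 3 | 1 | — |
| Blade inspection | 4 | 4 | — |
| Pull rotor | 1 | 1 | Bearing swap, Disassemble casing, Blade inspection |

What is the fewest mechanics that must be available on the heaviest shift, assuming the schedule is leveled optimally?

Early-start (Bearing swap@1, Disassemble casing@1, Blade inspection@1, Pull rotor@5) gives peak 8: s1:8  s2:5  s3:5  s4:4  s5:1  s6:0  s7:0  s8:0  s9:0.
Shift Blade inspection→4, Pull rotor→8.
Schedule Bearing swap@1, Disassemble casing@1, Blade inspection@4, Pull rotor@8: s1:4  s2:1  s3:1  s4:4  s5:4  s6:4  s7:4  s8:1  s9:0 — peak 4.

4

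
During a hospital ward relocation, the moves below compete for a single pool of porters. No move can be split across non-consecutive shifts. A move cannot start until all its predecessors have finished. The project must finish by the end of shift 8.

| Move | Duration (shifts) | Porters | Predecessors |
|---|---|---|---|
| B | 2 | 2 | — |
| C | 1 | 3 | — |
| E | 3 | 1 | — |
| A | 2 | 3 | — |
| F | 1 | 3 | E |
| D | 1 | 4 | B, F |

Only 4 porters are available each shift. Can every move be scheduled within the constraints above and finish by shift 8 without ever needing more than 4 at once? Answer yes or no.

yes

Schedule B@1, C@3, E@1, A@4, F@6, D@7: s1:3  s2:3  s3:4  s4:3  s5:3  s6:3  s7:4  s8:0 — peak 4 ≤ 4.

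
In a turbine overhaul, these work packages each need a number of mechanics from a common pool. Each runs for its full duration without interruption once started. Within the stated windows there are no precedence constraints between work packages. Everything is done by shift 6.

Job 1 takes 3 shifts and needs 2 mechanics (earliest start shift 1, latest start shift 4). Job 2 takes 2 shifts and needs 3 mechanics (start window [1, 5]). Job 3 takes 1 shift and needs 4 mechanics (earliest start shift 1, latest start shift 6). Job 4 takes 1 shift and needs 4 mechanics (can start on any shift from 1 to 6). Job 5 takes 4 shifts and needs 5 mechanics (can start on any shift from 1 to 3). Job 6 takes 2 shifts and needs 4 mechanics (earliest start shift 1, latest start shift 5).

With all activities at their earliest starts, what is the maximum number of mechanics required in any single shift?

Early-start schedule: Job 1@1, Job 2@1, Job 3@1, Job 4@1, Job 5@1, Job 6@1.
Load per shift: shift 1: 22, shift 2: 14, shift 3: 7, shift 4: 5, shift 5: 0, shift 6: 0.
Peak is 22.

22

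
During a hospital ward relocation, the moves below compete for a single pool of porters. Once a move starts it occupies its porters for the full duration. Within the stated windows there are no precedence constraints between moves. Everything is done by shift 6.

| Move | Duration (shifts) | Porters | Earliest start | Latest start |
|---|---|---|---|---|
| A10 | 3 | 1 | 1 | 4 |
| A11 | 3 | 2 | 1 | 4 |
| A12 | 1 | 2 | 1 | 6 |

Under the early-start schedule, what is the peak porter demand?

Early-start schedule: A10@1, A11@1, A12@1.
Load per shift: shift 1: 5, shift 2: 3, shift 3: 3, shift 4: 0, shift 5: 0, shift 6: 0.
Peak is 5.

5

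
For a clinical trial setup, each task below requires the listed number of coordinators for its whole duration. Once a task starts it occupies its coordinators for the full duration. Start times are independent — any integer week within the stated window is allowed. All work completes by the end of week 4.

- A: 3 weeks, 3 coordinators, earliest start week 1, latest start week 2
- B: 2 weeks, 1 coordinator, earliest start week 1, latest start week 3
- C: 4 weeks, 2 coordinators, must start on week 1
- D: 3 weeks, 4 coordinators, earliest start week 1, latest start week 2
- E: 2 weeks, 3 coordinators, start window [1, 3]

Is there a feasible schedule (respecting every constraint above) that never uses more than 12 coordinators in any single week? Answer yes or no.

yes

Schedule A@1, B@1, C@1, D@1, E@3: w1:10  w2:10  w3:12  w4:5 — peak 12 ≤ 12.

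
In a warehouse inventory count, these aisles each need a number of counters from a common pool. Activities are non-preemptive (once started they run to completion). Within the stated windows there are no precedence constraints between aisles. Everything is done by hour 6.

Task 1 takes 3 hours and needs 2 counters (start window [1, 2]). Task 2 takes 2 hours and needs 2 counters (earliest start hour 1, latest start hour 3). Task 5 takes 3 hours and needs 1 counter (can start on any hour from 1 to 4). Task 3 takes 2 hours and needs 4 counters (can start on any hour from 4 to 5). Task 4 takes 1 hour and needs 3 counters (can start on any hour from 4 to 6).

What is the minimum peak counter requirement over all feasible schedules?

Early-start (Task 1@1, Task 2@1, Task 5@1, Task 3@4, Task 4@4) gives peak 7: h1:5  h2:5  h3:3  h4:7  h5:4  h6:0.
Shift Task 4→6.
Schedule Task 1@1, Task 2@1, Task 5@1, Task 3@4, Task 4@6: h1:5  h2:5  h3:3  h4:4  h5:4  h6:3 — peak 5.

5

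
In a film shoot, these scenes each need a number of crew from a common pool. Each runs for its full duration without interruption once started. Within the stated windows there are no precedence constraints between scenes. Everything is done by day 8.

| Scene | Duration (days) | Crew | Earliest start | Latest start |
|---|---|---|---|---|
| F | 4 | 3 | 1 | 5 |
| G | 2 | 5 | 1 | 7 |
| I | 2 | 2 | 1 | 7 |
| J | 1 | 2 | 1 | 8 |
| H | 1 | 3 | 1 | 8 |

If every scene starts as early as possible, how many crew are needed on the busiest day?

Early-start schedule: F@1, G@1, I@1, J@1, H@1.
Load per day: day 1: 15, day 2: 10, day 3: 3, day 4: 3, day 5: 0, day 6: 0, day 7: 0, day 8: 0.
Peak is 15.

15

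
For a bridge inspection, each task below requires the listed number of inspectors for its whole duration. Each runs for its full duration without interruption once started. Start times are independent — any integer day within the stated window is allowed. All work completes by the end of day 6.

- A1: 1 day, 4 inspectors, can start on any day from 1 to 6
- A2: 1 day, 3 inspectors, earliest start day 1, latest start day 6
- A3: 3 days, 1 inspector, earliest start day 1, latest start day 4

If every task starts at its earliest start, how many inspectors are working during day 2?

At early start, day 2 has: A3.
Demand: 1 = 1.

1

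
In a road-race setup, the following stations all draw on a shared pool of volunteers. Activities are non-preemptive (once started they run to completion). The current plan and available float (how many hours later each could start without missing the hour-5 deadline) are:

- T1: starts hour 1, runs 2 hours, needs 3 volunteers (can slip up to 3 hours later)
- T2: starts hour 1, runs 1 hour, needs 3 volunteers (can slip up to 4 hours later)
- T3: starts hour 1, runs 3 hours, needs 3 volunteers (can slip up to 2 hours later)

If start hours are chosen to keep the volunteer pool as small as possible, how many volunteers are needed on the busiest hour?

6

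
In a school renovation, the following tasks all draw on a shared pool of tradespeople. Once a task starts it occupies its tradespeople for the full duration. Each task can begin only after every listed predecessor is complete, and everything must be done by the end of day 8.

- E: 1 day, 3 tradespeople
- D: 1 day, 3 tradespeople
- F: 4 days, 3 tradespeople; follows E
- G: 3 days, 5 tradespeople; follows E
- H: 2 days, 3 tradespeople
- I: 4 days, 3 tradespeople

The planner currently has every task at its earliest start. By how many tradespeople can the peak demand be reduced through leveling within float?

Early-start peak: d1:12  d2:14  d3:11  d4:11  d5:3  d6:0  d7:0  d8:0 ⇒ 14.
Leveled (E@1, D@1, F@2, G@2, H@6, I@5): d1:6  d2:8  d3:8  d4:8  d5:6  d6:6  d7:6  d8:3 ⇒ 8.
Reduction 14 − 8 = 6.

6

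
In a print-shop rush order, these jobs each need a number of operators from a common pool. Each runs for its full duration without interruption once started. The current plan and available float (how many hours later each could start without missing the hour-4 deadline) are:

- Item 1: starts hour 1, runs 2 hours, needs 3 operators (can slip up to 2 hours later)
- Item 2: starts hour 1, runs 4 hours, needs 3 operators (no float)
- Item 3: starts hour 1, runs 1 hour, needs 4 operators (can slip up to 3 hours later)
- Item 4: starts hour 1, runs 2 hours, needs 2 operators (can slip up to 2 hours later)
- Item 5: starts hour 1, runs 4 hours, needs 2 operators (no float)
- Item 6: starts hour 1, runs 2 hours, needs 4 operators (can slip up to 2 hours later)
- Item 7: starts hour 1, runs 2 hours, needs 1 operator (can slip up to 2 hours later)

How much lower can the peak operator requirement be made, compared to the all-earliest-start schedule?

7

Early-start peak: h1:19  h2:15  h3:5  h4:5 ⇒ 19.
Leveled (Item 1@1, Item 2@1, Item 3@1, Item 4@2, Item 5@1, Item 6@3, Item 7@2): h1:12  h2:11  h3:12  h4:9 ⇒ 12.
Reduction 19 − 12 = 7.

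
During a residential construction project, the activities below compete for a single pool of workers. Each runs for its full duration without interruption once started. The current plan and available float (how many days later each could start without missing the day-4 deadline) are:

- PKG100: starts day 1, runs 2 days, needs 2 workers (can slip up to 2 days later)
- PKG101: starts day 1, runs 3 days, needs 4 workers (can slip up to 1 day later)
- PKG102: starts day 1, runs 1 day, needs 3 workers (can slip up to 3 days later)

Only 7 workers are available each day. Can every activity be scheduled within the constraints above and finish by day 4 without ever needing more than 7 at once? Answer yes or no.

yes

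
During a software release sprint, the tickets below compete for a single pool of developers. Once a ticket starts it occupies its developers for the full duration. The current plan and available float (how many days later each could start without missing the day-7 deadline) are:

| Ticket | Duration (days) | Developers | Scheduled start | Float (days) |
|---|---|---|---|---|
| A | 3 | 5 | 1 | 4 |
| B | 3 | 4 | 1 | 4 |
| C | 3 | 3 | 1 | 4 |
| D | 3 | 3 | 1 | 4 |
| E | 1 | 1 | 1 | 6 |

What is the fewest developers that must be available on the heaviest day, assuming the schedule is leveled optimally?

Early-start (A@1, B@1, C@1, D@1, E@1) gives peak 16: d1:16  d2:15  d3:15  d4:0  d5:0  d6:0  d7:0.
Shift B→4, D→4, E→4.
Schedule A@1, B@4, C@1, D@4, E@4: d1:8  d2:8  d3:8  d4:8  d5:7  d6:7  d7:0 — peak 8.

8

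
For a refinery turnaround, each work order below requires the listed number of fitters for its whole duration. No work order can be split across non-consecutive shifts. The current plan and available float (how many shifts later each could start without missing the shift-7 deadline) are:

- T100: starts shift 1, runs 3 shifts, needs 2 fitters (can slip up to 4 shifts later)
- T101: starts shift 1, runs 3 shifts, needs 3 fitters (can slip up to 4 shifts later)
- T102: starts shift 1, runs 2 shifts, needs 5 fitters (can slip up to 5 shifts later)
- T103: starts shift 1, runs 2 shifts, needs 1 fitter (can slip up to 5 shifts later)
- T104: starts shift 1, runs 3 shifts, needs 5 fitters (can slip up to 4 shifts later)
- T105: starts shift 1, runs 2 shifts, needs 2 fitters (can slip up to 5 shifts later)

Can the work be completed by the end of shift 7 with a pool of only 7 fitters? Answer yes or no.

no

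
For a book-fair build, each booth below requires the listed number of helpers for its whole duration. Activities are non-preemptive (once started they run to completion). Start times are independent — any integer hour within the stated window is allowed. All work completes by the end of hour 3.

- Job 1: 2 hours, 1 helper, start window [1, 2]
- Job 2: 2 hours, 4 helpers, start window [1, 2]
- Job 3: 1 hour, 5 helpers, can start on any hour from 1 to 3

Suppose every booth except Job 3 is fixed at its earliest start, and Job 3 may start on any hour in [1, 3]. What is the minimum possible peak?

Job 3@1: h1:10  h2:5  h3:0 → peak 10
Job 3@2: h1:5  h2:10  h3:0 → peak 10
Job 3@3: h1:5  h2:5  h3:5 → peak 5
Best is Job 3@3, peak 5.

5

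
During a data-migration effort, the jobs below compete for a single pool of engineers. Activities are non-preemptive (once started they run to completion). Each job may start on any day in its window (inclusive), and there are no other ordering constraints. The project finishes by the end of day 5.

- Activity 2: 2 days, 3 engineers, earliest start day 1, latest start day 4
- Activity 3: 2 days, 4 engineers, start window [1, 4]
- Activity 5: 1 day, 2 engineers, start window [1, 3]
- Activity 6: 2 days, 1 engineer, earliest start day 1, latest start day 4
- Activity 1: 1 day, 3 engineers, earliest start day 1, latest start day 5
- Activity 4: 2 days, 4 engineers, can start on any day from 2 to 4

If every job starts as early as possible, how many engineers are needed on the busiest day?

13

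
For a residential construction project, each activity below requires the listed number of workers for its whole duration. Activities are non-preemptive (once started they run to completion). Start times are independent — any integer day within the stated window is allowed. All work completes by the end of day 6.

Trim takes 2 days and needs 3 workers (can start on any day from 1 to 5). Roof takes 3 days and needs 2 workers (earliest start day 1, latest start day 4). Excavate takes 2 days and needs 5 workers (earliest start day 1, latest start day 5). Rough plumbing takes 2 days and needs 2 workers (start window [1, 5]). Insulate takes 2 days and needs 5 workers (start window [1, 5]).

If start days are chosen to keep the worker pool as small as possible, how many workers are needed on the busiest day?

Early-start (Trim@1, Roof@1, Excavate@1, Rough plumbing@1, Insulate@1) gives peak 17: d1:17  d2:17  d3:2  d4:0  d5:0  d6:0.
Shift Excavate→3, Insulate→5.
Schedule Trim@1, Roof@1, Excavate@3, Rough plumbing@1, Insulate@5: d1:7  d2:7  d3:7  d4:5  d5:5  d6:5 — peak 7.

7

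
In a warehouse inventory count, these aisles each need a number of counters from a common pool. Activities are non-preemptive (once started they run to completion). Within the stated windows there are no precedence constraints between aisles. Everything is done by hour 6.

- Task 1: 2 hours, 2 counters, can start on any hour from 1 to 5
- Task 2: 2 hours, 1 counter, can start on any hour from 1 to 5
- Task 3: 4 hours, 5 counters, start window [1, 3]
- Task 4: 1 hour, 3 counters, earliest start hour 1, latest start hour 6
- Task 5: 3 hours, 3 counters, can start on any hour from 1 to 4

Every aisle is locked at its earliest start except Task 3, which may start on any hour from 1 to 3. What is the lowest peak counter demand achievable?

Task 3@1: h1:14  h2:11  h3:8  h4:5  h5:0  h6:0 → peak 14
Task 3@2: h1:9  h2:11  h3:8  h4:5  h5:5  h6:0 → peak 11
Task 3@3: h1:9  h2:6  h3:8  h4:5  h5:5  h6:5 → peak 9
Best is Task 3@3, peak 9.

9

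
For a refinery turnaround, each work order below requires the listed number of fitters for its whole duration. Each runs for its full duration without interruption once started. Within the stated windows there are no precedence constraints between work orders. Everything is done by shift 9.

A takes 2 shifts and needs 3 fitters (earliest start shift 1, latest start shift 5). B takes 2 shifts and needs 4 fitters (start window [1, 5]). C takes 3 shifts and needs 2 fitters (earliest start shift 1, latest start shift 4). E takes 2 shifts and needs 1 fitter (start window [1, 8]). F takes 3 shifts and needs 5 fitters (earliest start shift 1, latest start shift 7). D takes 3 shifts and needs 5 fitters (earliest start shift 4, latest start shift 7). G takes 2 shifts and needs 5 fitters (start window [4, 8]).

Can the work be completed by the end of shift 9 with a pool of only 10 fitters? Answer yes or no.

Schedule A@1, B@3, C@4, E@1, F@1, D@5, G@8: s1:9  s2:9  s3:9  s4:6  s5:7  s6:7  s7:5  s8:5  s9:5 — peak 9 ≤ 10.

yes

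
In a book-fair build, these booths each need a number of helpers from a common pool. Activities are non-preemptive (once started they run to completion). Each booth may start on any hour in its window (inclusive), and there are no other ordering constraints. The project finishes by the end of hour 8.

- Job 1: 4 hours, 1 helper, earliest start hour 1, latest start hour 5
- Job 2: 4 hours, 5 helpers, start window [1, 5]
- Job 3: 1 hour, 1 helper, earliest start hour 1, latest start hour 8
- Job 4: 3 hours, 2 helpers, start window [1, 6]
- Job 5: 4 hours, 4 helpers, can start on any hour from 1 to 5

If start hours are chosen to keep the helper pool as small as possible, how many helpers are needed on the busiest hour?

Early-start (Job 1@1, Job 2@1, Job 3@1, Job 4@1, Job 5@1) gives peak 13: h1:13  h2:12  h3:12  h4:10  h5:0  h6:0  h7:0  h8:0.
Shift Job 3→5, Job 4→6, Job 5→5.
Schedule Job 1@1, Job 2@1, Job 3@5, Job 4@6, Job 5@5: h1:6  h2:6  h3:6  h4:6  h5:5  h6:6  h7:6  h8:6 — peak 6.
Total helper-hours = 47 over 8 hours ⇒ peak ≥ ⌈47/8⌉ = 6, so 6 is optimal.

6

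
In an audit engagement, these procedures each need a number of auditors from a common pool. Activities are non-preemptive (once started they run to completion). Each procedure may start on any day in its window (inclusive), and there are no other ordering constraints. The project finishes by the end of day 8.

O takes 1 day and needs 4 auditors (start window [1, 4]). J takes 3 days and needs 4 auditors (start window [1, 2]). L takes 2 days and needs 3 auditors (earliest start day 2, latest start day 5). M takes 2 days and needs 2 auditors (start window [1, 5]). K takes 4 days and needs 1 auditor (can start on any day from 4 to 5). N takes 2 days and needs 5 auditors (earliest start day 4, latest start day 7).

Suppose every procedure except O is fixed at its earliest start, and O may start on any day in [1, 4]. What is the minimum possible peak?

10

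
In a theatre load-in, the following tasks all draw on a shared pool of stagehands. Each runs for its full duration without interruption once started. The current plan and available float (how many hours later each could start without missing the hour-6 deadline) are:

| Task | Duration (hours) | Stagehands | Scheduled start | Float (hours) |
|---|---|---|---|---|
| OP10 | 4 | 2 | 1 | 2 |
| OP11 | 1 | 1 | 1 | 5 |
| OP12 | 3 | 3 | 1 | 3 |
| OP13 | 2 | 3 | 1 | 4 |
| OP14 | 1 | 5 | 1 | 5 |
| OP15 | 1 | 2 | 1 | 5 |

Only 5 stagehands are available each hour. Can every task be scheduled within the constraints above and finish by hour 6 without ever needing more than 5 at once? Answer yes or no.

no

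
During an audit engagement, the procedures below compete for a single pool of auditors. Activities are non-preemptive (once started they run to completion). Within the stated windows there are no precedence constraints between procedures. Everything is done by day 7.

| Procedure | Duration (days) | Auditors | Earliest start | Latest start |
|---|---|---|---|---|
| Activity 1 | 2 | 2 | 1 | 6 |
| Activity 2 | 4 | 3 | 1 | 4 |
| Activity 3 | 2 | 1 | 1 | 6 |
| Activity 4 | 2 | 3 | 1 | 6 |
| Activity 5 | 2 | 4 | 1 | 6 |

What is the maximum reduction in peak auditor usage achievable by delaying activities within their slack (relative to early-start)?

7

Early-start peak: d1:13  d2:13  d3:3  d4:3  d5:0  d6:0  d7:0 ⇒ 13.
Leveled (Activity 1@1, Activity 2@1, Activity 3@1, Activity 4@3, Activity 5@5): d1:6  d2:6  d3:6  d4:6  d5:4  d6:4  d7:0 ⇒ 6.
Reduction 13 − 6 = 7.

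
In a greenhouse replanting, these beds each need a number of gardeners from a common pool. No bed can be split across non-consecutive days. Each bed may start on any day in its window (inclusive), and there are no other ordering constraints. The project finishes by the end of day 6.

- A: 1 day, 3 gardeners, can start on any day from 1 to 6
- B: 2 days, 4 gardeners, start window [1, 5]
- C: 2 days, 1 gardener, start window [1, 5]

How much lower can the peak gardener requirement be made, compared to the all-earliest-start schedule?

Early-start peak: d1:8  d2:5  d3:0  d4:0  d5:0  d6:0 ⇒ 8.
Leveled (A@1, B@2, C@4): d1:3  d2:4  d3:4  d4:1  d5:1  d6:0 ⇒ 4.
Reduction 8 − 4 = 4.

4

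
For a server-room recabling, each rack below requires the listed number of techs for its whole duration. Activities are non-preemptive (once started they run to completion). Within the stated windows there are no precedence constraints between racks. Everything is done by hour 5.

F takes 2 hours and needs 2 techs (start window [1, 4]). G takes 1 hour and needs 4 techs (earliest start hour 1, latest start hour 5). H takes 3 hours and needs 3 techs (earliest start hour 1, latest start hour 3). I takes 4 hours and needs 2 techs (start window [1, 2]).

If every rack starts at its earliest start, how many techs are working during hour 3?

At early start, hour 3 has: H, I.
Demand: 3 + 2 = 5.

5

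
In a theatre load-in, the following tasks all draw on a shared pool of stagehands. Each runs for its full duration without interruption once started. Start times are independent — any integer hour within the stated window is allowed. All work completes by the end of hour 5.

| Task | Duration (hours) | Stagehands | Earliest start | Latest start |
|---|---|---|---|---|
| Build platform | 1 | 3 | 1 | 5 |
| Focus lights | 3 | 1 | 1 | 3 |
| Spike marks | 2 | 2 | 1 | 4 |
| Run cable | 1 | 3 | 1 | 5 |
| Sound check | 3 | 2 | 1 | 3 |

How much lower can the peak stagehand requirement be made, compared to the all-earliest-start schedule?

7

Early-start peak: h1:11  h2:5  h3:3  h4:0  h5:0 ⇒ 11.
Leveled (Build platform@1, Focus lights@1, Spike marks@4, Run cable@2, Sound check@3): h1:4  h2:4  h3:3  h4:4  h5:4 ⇒ 4.
Reduction 11 − 4 = 7.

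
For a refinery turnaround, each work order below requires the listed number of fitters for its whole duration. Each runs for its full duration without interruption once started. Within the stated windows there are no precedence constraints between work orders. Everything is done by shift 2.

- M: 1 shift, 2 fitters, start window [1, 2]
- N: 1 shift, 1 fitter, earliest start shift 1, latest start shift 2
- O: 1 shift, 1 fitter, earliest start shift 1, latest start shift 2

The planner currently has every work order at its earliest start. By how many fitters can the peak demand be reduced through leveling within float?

2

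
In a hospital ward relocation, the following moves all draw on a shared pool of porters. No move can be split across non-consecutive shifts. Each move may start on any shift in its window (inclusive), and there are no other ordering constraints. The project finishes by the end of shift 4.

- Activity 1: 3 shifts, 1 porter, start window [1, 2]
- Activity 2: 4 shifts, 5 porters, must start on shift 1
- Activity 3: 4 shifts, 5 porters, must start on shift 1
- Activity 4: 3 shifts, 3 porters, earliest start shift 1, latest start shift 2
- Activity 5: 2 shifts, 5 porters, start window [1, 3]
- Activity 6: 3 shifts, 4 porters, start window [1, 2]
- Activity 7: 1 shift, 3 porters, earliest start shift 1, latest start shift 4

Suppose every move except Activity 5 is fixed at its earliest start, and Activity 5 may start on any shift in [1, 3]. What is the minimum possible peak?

Activity 5@1: s1:26  s2:23  s3:18  s4:10 → peak 26
Activity 5@2: s1:21  s2:23  s3:23  s4:10 → peak 23
Activity 5@3: s1:21  s2:18  s3:23  s4:15 → peak 23
Best is Activity 5@2, peak 23.

23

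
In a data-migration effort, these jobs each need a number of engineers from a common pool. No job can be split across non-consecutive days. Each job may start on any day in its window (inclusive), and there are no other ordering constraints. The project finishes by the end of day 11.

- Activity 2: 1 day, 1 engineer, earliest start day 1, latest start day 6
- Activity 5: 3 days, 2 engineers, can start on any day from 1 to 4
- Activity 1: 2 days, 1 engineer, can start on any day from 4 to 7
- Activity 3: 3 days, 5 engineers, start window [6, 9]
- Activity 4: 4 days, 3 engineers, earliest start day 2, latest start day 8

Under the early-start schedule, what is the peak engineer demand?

Early-start schedule: Activity 2@1, Activity 5@1, Activity 1@4, Activity 3@6, Activity 4@2.
Load per day: day 1: 3, day 2: 5, day 3: 5, day 4: 4, day 5: 4, day 6: 5, day 7: 5, day 8: 5, day 9: 0, day 10: 0, day 11: 0.
Peak is 5.

5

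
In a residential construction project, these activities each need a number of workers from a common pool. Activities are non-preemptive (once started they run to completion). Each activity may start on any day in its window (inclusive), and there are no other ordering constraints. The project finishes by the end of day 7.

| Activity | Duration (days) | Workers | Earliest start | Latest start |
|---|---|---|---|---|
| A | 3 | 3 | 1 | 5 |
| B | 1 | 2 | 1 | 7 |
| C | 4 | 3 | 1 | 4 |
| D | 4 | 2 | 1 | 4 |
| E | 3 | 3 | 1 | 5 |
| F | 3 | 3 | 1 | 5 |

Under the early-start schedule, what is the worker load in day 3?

14

At early start, day 3 has: A, C, D, E, F.
Demand: 3 + 3 + 2 + 3 + 3 = 14.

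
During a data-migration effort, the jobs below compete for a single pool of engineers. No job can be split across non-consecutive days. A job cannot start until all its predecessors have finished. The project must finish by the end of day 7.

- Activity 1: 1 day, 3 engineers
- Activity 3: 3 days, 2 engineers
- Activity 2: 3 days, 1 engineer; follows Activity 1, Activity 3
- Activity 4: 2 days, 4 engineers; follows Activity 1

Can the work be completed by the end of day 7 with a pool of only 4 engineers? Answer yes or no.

no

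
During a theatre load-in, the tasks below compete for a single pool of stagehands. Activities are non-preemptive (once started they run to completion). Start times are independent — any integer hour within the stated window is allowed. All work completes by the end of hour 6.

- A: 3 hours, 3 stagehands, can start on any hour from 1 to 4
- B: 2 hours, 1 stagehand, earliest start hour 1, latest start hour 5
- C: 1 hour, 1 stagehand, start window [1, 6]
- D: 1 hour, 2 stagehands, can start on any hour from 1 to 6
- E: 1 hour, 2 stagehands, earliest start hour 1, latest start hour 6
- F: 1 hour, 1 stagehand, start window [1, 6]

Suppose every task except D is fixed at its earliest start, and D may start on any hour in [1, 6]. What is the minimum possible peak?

8

D@1: h1:10  h2:4  h3:3  h4:0  h5:0  h6:0 → peak 10
D@2: h1:8  h2:6  h3:3  h4:0  h5:0  h6:0 → peak 8
D@3: h1:8  h2:4  h3:5  h4:0  h5:0  h6:0 → peak 8
D@4: h1:8  h2:4  h3:3  h4:2  h5:0  h6:0 → peak 8
D@5: h1:8  h2:4  h3:3  h4:0  h5:2  h6:0 → peak 8
D@6: h1:8  h2:4  h3:3  h4:0  h5:0  h6:2 → peak 8
Best is D@2, peak 8.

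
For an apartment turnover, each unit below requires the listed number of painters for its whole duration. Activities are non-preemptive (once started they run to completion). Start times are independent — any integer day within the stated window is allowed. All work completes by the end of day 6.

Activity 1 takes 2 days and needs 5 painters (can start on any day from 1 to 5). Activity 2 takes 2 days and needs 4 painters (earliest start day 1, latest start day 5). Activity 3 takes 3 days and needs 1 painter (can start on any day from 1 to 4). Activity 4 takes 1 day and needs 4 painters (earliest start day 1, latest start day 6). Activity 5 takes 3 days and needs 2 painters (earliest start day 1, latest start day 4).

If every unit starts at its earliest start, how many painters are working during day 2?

At early start, day 2 has: Activity 1, Activity 2, Activity 3, Activity 5.
Demand: 5 + 4 + 1 + 2 = 12.

12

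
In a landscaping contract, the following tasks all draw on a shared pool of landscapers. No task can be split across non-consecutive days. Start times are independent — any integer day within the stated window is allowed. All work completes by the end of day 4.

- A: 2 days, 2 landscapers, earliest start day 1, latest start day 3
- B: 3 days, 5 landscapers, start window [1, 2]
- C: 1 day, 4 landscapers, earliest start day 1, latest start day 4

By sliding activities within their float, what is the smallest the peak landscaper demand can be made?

Early-start (A@1, B@1, C@1) gives peak 11: d1:11  d2:7  d3:5  d4:0.
Shift C→4.
Schedule A@1, B@1, C@4: d1:7  d2:7  d3:5  d4:4 — peak 7.
No arrangement of the 24 feasible schedules does better.

7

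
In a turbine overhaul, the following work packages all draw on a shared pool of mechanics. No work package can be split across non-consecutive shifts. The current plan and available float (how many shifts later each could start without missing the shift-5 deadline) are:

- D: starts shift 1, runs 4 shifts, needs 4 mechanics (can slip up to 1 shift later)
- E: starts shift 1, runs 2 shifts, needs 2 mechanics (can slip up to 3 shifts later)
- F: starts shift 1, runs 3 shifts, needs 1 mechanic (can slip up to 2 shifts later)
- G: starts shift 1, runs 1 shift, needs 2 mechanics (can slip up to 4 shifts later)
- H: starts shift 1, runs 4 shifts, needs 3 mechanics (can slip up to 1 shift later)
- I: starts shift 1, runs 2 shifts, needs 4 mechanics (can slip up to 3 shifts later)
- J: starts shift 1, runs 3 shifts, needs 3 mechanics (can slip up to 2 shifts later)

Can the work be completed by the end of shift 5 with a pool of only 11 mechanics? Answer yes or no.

no

The minimum achievable peak is 12; 11 < 12, so no feasible schedule stays within the cap.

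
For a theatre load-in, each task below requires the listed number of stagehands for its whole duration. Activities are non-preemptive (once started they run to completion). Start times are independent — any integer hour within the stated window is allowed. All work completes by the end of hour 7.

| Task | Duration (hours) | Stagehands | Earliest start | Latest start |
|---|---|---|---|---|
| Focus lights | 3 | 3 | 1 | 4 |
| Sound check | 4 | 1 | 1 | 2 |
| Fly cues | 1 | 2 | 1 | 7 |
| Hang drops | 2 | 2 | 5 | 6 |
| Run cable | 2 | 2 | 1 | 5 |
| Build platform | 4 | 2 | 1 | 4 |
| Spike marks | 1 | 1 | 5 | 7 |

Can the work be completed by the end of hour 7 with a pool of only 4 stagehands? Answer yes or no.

Total stagehand-hours = 32; over 7 hours the average is 32/7 > 4, so some hour must exceed 4.

no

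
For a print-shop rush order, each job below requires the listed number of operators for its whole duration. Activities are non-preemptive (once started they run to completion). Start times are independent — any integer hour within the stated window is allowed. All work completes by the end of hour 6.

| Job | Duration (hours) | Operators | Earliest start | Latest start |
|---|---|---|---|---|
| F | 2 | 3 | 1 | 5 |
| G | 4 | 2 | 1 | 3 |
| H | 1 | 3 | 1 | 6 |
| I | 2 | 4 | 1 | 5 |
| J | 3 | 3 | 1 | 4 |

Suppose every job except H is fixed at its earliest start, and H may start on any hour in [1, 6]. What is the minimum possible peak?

12

H@1: h1:15  h2:12  h3:5  h4:2  h5:0  h6:0 → peak 15
H@2: h1:12  h2:15  h3:5  h4:2  h5:0  h6:0 → peak 15
H@3: h1:12  h2:12  h3:8  h4:2  h5:0  h6:0 → peak 12
H@4: h1:12  h2:12  h3:5  h4:5  h5:0  h6:0 → peak 12
H@5: h1:12  h2:12  h3:5  h4:2  h5:3  h6:0 → peak 12
H@6: h1:12  h2:12  h3:5  h4:2  h5:0  h6:3 → peak 12
Best is H@3, peak 12.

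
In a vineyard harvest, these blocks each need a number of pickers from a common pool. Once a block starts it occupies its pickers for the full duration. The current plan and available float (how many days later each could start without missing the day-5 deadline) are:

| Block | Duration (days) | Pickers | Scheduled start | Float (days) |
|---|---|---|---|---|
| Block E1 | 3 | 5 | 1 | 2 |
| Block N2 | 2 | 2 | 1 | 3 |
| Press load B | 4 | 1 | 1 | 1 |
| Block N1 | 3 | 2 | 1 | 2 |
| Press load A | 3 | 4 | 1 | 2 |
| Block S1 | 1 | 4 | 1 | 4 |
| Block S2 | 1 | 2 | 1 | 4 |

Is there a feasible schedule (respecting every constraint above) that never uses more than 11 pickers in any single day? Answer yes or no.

no

The minimum achievable peak is 12; 11 < 12, so no feasible schedule stays within the cap.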